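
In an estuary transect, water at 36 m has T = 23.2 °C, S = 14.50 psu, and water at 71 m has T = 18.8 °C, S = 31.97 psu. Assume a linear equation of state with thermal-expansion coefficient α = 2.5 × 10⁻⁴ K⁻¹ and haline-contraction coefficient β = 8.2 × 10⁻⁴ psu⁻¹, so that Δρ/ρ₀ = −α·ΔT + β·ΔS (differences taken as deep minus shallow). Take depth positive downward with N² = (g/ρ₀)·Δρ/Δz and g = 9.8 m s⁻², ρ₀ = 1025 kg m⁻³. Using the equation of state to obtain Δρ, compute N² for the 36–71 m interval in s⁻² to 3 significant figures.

ΔT = -4.4 K, ΔS = +17.47 psu (deep − shallow).
Δρ/ρ₀ = −αΔT + βΔS = 1.10 × 10⁻³ + 0.0143254 = 0.0154254, so Δρ ≈ 15.81 kg m⁻³.
N² = (g/ρ₀)·Δρ/Δz = g·(Δρ/ρ₀)/Δz = 9.8 × 0.0154254 / 35 = 4.3191 × 10⁻³ s⁻² ≈ 4.32 × 10⁻³ s⁻².

4.32 × 10⁻³ s⁻²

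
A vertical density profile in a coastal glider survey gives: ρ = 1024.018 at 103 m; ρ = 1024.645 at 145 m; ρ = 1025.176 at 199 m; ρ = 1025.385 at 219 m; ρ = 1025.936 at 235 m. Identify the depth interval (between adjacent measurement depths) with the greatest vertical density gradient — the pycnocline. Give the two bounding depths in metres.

219–235 m

Compute the density gradient over each adjacent pair:
  103–145 m: Δρ/Δz = 0.627/42 = 0.015 kg m⁻⁴
  145–199 m: Δρ/Δz = 0.531/54 = 9.8 × 10⁻³ kg m⁻⁴
  199–219 m: Δρ/Δz = 0.209/20 = 0.010 kg m⁻⁴
  219–235 m: Δρ/Δz = 0.551/16 = 0.034 kg m⁻⁴
The largest gradient is in the 219–235 m interval — the pycnocline.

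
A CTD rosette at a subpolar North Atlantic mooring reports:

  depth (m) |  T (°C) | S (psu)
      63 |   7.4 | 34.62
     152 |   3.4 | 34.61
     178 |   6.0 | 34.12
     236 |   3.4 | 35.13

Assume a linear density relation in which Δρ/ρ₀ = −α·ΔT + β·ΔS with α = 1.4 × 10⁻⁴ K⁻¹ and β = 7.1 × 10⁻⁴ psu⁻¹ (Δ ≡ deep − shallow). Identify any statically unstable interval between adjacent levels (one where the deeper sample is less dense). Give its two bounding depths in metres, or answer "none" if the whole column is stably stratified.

152–178 m

Evaluate Δρ/ρ₀ = −αΔT + βΔS across each adjacent pair:
  63–152 m: −αΔT+βΔS = −(1.4 × 10⁻⁴)(-4.0)+(7.1 × 10⁻⁴)(-0.01) = 5.5 × 10⁻⁴ → stable
  152–178 m: −αΔT+βΔS = −(1.4 × 10⁻⁴)(+2.6)+(7.1 × 10⁻⁴)(-0.49) = -7.1 × 10⁻⁴ → UNSTABLE
  178–236 m: −αΔT+βΔS = −(1.4 × 10⁻⁴)(-2.6)+(7.1 × 10⁻⁴)(+1.01) = 1.1 × 10⁻³ → stable
The 152–178 m interval has Δρ < 0: lighter water underlies denser water.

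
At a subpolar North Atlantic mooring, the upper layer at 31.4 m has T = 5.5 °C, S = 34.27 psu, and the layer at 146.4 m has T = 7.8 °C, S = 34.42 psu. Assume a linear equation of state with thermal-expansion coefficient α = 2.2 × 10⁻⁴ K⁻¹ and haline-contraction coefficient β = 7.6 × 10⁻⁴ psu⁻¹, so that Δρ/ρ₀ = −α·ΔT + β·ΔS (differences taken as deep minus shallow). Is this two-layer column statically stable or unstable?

unstable

ΔT = 7.8 − 5.5 = +2.3 K and ΔS = 34.42 − 34.27 = +0.15 psu (deep − shallow).
−αΔT = -5.06 × 10⁻⁴; βΔS = 1.14 × 10⁻⁴; sum Δρ/ρ₀ = -3.92 × 10⁻⁴.
Δρ/ρ₀ < 0, so Δρ < 0: deeper water is lighter → statically unstable; the column would overturn.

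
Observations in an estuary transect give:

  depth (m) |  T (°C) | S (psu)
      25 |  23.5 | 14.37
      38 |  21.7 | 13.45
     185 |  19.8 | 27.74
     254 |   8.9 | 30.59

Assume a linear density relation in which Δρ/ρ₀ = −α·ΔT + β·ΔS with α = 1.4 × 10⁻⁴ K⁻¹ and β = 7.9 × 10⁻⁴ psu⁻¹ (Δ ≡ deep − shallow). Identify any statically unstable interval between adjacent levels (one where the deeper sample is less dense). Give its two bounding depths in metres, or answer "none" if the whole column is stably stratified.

25–38 m

Evaluate Δρ/ρ₀ = −αΔT + βΔS across each adjacent pair:
  25–38 m: −αΔT+βΔS = −(1.4 × 10⁻⁴)(-1.8)+(7.9 × 10⁻⁴)(-0.92) = -4.7 × 10⁻⁴ → UNSTABLE
  38–185 m: −αΔT+βΔS = −(1.4 × 10⁻⁴)(-1.9)+(7.9 × 10⁻⁴)(+14.29) = 0.012 → stable
  185–254 m: −αΔT+βΔS = −(1.4 × 10⁻⁴)(-10.9)+(7.9 × 10⁻⁴)(+2.85) = 3.8 × 10⁻³ → stable
The 25–38 m interval has Δρ < 0: lighter water underlies denser water.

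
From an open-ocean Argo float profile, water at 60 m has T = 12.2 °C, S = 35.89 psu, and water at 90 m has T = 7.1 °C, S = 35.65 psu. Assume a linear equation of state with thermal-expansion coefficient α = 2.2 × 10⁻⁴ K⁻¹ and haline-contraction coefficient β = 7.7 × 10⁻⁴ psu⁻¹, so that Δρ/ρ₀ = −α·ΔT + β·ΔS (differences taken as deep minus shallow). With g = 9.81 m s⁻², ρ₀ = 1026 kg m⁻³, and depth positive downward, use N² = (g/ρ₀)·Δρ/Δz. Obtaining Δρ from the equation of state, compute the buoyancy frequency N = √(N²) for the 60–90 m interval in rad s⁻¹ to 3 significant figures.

ΔT = -5.1 K, ΔS = -0.24 psu (deep − shallow).
Δρ/ρ₀ = −αΔT + βΔS = 1.122 × 10⁻³ − 1.848 × 10⁻⁴ = 9.372 × 10⁻⁴, so Δρ ≈ 0.9616 kg m⁻³.
N² = (g/ρ₀)·Δρ/Δz = g·(Δρ/ρ₀)/Δz = 9.81 × 9.372 × 10⁻⁴ / 30 = 3.0646 × 10⁻⁴ s⁻².
N = √(3.0646 × 10⁻⁴) = 0.017506 rad s⁻¹ ≈ 0.0175 rad s⁻¹.

0.0175 rad s⁻¹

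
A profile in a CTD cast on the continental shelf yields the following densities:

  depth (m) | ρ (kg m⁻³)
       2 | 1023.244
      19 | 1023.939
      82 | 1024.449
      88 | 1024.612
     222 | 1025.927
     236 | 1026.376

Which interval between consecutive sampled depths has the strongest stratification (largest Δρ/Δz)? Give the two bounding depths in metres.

Compute the density gradient over each adjacent pair:
  2–19 m: Δρ/Δz = 0.695/17 = 0.041 kg m⁻⁴
  19–82 m: Δρ/Δz = 0.510/63 = 8.1 × 10⁻³ kg m⁻⁴
  82–88 m: Δρ/Δz = 0.163/6 = 0.027 kg m⁻⁴
  88–222 m: Δρ/Δz = 1.315/134 = 9.8 × 10⁻³ kg m⁻⁴
  222–236 m: Δρ/Δz = 0.449/14 = 0.032 kg m⁻⁴
The largest gradient is in the 2–19 m interval — the pycnocline.

2–19 m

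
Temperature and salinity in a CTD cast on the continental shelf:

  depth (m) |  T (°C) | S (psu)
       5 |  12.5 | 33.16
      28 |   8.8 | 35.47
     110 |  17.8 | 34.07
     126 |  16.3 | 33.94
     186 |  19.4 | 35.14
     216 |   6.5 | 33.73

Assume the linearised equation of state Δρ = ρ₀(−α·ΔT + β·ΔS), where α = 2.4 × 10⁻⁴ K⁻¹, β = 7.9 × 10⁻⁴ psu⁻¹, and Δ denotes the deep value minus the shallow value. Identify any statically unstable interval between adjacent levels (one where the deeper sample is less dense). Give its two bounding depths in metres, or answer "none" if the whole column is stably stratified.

28–110 m

Evaluate Δρ/ρ₀ = −αΔT + βΔS across each adjacent pair:
  5–28 m: −αΔT+βΔS = −(2.4 × 10⁻⁴)(-3.7)+(7.9 × 10⁻⁴)(+2.31) = 2.7 × 10⁻³ → stable
  28–110 m: −αΔT+βΔS = −(2.4 × 10⁻⁴)(+9.0)+(7.9 × 10⁻⁴)(-1.40) = -3.3 × 10⁻³ → UNSTABLE
  110–126 m: −αΔT+βΔS = −(2.4 × 10⁻⁴)(-1.5)+(7.9 × 10⁻⁴)(-0.13) = 2.6 × 10⁻⁴ → stable
  126–186 m: −αΔT+βΔS = −(2.4 × 10⁻⁴)(+3.1)+(7.9 × 10⁻⁴)(+1.20) = 2.0 × 10⁻⁴ → stable
  186–216 m: −αΔT+βΔS = −(2.4 × 10⁻⁴)(-12.9)+(7.9 × 10⁻⁴)(-1.41) = 2.0 × 10⁻³ → stable
The 28–110 m interval has Δρ < 0: lighter water underlies denser water.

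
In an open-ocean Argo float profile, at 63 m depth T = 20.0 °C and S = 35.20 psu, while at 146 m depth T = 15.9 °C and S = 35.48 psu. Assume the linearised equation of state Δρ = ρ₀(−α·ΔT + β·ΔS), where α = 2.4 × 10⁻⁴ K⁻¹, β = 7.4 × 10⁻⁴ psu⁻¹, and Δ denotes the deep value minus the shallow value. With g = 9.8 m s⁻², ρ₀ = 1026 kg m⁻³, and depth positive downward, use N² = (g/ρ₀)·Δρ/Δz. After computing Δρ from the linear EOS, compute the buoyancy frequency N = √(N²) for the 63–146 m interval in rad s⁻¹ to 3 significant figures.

ΔT = -4.1 K, ΔS = +0.28 psu (deep − shallow).
Δρ/ρ₀ = −αΔT + βΔS = 9.84 × 10⁻⁴ + 2.072 × 10⁻⁴ = 1.1912 × 10⁻³, so Δρ ≈ 1.222 kg m⁻³.
N² = (g/ρ₀)·Δρ/Δz = g·(Δρ/ρ₀)/Δz = 9.8 × 1.1912 × 10⁻³ / 83 = 1.4065 × 10⁻⁴ s⁻².
N = √(1.4065 × 10⁻⁴) = 0.011860 rad s⁻¹ ≈ 0.0119 rad s⁻¹.

0.0119 rad s⁻¹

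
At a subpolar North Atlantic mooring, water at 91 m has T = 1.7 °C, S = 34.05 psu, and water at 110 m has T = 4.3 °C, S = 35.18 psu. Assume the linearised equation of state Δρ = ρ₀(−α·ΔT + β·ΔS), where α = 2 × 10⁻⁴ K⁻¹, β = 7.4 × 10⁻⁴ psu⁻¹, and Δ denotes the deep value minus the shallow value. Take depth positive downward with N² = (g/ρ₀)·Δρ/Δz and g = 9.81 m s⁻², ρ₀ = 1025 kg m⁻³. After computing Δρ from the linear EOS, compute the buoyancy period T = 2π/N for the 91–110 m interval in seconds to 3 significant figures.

492 s

ΔT = +2.6 K, ΔS = +1.13 psu (deep − shallow).
Δρ/ρ₀ = −αΔT + βΔS = -5.20 × 10⁻⁴ + 8.362 × 10⁻⁴ = 3.162 × 10⁻⁴, so Δρ ≈ 0.3241 kg m⁻³.
N² = (g/ρ₀)·Δρ/Δz = g·(Δρ/ρ₀)/Δz = 9.81 × 3.162 × 10⁻⁴ / 19 = 1.6326 × 10⁻⁴ s⁻².
N = √(1.6326 × 10⁻⁴) = 0.012777 rad s⁻¹ → T = 2π/N = 491.76 s ≈ 492 s.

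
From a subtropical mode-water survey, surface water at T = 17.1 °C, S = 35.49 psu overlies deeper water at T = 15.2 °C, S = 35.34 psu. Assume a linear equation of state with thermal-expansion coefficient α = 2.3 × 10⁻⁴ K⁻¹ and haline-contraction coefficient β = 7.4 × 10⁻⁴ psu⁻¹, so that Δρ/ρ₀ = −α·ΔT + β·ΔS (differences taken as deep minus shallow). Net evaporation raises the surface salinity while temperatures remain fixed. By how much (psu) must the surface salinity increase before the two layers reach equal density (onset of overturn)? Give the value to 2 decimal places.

0.44 psu

Neutral buoyancy requires −α(T_deep − T_surf) + β(S_deep − S_surf′) = 0.
S_surf′ = S_deep − (α/β)·ΔT = 35.34 − (2.3 × 10⁻⁴/7.4 × 10⁻⁴)·(-1.9) = 35.9305 psu.
Increase required: 35.9305 − 35.49 = 0.4405 psu.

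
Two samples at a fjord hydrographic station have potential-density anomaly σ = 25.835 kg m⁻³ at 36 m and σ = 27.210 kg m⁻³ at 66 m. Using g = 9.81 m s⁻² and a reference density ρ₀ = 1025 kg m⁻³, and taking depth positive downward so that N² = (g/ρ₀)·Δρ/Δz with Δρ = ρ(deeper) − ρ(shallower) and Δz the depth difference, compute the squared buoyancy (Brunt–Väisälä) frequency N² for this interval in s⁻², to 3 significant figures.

Δρ = 1027.210 − 1025.835 = 1.375 kg m⁻³ over Δz = 66 − 36 = 30 m.
N² = (9.81/1025) × (1.375/30) = 4.3866 × 10⁻⁴ s⁻² ≈ 4.39 × 10⁻⁴ s⁻².
N² > 0, so the interval is statically stable.

4.39 × 10⁻⁴ s⁻²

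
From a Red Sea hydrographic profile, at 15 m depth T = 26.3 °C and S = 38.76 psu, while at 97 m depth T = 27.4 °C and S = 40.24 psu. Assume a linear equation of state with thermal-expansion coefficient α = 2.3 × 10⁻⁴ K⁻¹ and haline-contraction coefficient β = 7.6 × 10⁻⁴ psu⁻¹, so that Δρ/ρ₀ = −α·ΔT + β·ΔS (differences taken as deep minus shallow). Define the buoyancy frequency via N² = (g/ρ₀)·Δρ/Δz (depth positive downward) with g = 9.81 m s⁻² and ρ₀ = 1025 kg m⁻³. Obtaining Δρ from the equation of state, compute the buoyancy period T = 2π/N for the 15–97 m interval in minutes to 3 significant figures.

ΔT = +1.1 K, ΔS = +1.48 psu (deep − shallow).
Δρ/ρ₀ = −αΔT + βΔS = -2.53 × 10⁻⁴ + 1.1248 × 10⁻³ = 8.718 × 10⁻⁴, so Δρ ≈ 0.8936 kg m⁻³.
N² = (g/ρ₀)·Δρ/Δz = g·(Δρ/ρ₀)/Δz = 9.81 × 8.718 × 10⁻⁴ / 82 = 1.0430 × 10⁻⁴ s⁻².
N = √(1.0430 × 10⁻⁴) = 0.010213 rad s⁻¹ → T = 2π/N = 615.21 s = 10.254 min ≈ 10.3 min.

10.3 min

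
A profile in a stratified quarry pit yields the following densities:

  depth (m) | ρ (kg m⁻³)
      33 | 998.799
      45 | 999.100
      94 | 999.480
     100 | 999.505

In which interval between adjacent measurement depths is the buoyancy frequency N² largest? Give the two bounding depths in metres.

33–45 m

Compute the density gradient over each adjacent pair:
  33–45 m: Δρ/Δz = 0.301/12 = 0.025 kg m⁻⁴
  45–94 m: Δρ/Δz = 0.380/49 = 7.8 × 10⁻³ kg m⁻⁴
  94–100 m: Δρ/Δz = 0.025/6 = 4.2 × 10⁻³ kg m⁻⁴
The largest gradient is in the 33–45 m interval — the pycnocline.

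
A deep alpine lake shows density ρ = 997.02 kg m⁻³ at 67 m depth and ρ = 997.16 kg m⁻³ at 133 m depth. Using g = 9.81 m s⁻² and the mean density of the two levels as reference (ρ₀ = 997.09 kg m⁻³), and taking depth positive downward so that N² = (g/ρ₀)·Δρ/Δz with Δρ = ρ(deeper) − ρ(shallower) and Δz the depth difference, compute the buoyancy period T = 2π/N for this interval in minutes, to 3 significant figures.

Δρ = 997.16 − 997.02 = 0.14 kg m⁻³ over Δz = 133 − 67 = 66 m.
N² = (9.81/997.09) × (0.14/66) = 2.0870 × 10⁻⁵ s⁻².
N = √(2.0870 × 10⁻⁵) = 4.5684 × 10⁻³ rad s⁻¹, so T = 2π/N = 1.3754 × 10³ s = 22.923 min ≈ 22.9 min.

22.9 min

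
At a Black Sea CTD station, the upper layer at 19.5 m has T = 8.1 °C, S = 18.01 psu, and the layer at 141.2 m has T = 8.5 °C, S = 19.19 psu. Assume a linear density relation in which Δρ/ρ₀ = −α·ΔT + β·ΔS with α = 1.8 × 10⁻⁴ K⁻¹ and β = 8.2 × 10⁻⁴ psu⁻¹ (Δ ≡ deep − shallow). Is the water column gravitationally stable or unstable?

ΔT = 8.5 − 8.1 = +0.4 K and ΔS = 19.19 − 18.01 = +1.18 psu (deep − shallow).
−αΔT = -7.20 × 10⁻⁵; βΔS = 9.676 × 10⁻⁴; sum Δρ/ρ₀ = 8.956 × 10⁻⁴.
Δρ/ρ₀ > 0, so Δρ > 0: deeper water is denser → statically stable.

stable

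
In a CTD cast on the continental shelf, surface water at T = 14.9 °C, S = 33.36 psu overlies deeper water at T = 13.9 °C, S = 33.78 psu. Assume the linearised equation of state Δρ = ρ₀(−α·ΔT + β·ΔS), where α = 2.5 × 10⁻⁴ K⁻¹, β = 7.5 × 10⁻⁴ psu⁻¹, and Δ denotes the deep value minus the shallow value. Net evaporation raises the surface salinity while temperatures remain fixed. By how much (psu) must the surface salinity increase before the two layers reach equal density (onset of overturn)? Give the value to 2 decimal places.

0.75 psu

Neutral buoyancy requires −α(T_deep − T_surf) + β(S_deep − S_surf′) = 0.
S_surf′ = S_deep − (α/β)·ΔT = 33.78 − (2.5 × 10⁻⁴/7.5 × 10⁻⁴)·(-1.0) = 34.1133 psu.
Increase required: 34.1133 − 33.36 = 0.7533 psu.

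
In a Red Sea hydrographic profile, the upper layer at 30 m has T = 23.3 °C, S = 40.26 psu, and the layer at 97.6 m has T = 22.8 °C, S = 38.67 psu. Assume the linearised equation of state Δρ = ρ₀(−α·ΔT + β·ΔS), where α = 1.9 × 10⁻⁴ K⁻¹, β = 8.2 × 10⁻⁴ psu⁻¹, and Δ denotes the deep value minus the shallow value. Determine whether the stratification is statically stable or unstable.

unstable

ΔT = 22.8 − 23.3 = -0.5 K and ΔS = 38.67 − 40.26 = -1.59 psu (deep − shallow).
−αΔT = 9.50 × 10⁻⁵; βΔS = -1.3038 × 10⁻³; sum Δρ/ρ₀ = -1.2088 × 10⁻³.
Δρ/ρ₀ < 0, so Δρ < 0: deeper water is lighter → statically unstable; the column would overturn.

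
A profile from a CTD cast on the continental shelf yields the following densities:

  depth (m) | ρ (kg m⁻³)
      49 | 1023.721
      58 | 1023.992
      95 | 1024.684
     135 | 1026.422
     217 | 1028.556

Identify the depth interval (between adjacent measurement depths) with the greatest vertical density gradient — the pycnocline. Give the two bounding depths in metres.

Compute the density gradient over each adjacent pair:
  49–58 m: Δρ/Δz = 0.271/9 = 0.030 kg m⁻⁴
  58–95 m: Δρ/Δz = 0.692/37 = 0.019 kg m⁻⁴
  95–135 m: Δρ/Δz = 1.738/40 = 0.043 kg m⁻⁴
  135–217 m: Δρ/Δz = 2.134/82 = 0.026 kg m⁻⁴
The largest gradient is in the 95–135 m interval — the pycnocline.

95–135 m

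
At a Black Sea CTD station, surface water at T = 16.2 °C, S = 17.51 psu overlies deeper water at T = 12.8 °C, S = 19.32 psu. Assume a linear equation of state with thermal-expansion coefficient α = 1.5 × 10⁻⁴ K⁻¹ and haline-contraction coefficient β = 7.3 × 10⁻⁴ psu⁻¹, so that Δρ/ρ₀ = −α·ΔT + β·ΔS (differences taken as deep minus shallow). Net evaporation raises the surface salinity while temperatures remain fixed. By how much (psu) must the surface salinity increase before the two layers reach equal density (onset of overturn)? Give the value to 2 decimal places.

Neutral buoyancy requires −α(T_deep − T_surf) + β(S_deep − S_surf′) = 0.
S_surf′ = S_deep − (α/β)·ΔT = 19.32 − (1.5 × 10⁻⁴/7.3 × 10⁻⁴)·(-3.4) = 20.0186 psu.
Increase required: 20.0186 − 17.51 = 2.5086 psu.

2.51 psu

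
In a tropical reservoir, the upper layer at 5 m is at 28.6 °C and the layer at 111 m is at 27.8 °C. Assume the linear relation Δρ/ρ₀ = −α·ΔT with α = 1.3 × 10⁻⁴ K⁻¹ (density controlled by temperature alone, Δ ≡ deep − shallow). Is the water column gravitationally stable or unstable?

stable

ΔT = 27.8 − 28.6 = -0.8 K, so Δρ/ρ₀ = −αΔT = 1.04 × 10⁻⁴.
Δρ/ρ₀ > 0, so Δρ > 0: deeper water is denser → statically stable.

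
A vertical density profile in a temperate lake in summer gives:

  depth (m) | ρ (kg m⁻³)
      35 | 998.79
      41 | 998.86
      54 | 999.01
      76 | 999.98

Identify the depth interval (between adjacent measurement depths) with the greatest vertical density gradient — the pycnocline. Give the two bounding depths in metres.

54–76 m

Compute the density gradient over each adjacent pair:
  35–41 m: Δρ/Δz = 0.07/6 = 0.012 kg m⁻⁴
  41–54 m: Δρ/Δz = 0.15/13 = 0.012 kg m⁻⁴
  54–76 m: Δρ/Δz = 0.97/22 = 0.044 kg m⁻⁴
The largest gradient is in the 54–76 m interval — the pycnocline.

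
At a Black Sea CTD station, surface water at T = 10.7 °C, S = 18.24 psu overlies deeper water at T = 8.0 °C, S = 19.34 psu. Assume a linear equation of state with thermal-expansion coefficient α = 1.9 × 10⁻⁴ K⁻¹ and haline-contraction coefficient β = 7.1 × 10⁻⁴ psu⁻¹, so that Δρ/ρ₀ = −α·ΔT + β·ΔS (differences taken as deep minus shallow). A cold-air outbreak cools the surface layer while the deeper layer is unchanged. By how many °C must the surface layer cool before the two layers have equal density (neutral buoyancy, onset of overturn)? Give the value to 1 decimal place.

6.8 °C

Neutral buoyancy requires Δρ = 0, i.e. −α(T_deep − T_surf′) + β(S_deep − S_surf) = 0.
T_surf′ = T_deep − (β/α)·ΔS = 8.0 − (7.1 × 10⁻⁴/1.9 × 10⁻⁴)·(+1.10) = 3.889 °C.
Cooling required: 10.7 − (3.889) = 6.811 °C.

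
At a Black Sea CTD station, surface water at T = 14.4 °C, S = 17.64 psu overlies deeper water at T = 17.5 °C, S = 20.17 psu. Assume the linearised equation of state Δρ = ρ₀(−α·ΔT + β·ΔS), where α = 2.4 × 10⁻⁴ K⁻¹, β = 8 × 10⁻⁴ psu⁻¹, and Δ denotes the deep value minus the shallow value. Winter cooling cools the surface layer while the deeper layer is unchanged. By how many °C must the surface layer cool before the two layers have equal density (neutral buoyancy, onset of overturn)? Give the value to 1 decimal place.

Neutral buoyancy requires Δρ = 0, i.e. −α(T_deep − T_surf′) + β(S_deep − S_surf) = 0.
T_surf′ = T_deep − (β/α)·ΔS = 17.5 − (8 × 10⁻⁴/2.4 × 10⁻⁴)·(+2.53) = 9.067 °C.
Cooling required: 14.4 − (9.067) = 5.333 °C.

5.3 °C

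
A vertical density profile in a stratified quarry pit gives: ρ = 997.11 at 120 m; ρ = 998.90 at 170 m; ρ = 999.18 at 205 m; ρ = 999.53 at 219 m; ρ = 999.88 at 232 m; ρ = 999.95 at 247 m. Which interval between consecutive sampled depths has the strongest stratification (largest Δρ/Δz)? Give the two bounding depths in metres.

Compute the density gradient over each adjacent pair:
  120–170 m: Δρ/Δz = 1.79/50 = 0.036 kg m⁻⁴
  170–205 m: Δρ/Δz = 0.28/35 = 8.0 × 10⁻³ kg m⁻⁴
  205–219 m: Δρ/Δz = 0.35/14 = 0.025 kg m⁻⁴
  219–232 m: Δρ/Δz = 0.35/13 = 0.027 kg m⁻⁴
  232–247 m: Δρ/Δz = 0.07/15 = 4.7 × 10⁻³ kg m⁻⁴
The largest gradient is in the 120–170 m interval — the pycnocline.

120–170 m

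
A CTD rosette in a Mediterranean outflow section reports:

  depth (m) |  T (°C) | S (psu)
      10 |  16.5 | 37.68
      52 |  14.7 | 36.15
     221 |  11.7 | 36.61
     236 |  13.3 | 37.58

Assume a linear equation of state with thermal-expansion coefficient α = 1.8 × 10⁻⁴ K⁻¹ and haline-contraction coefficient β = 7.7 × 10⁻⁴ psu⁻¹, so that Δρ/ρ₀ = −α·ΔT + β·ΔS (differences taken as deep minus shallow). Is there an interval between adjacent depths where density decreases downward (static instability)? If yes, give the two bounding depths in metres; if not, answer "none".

Evaluate Δρ/ρ₀ = −αΔT + βΔS across each adjacent pair:
  10–52 m: −αΔT+βΔS = −(1.8 × 10⁻⁴)(-1.8)+(7.7 × 10⁻⁴)(-1.53) = -8.5 × 10⁻⁴ → UNSTABLE
  52–221 m: −αΔT+βΔS = −(1.8 × 10⁻⁴)(-3.0)+(7.7 × 10⁻⁴)(+0.46) = 8.9 × 10⁻⁴ → stable
  221–236 m: −αΔT+βΔS = −(1.8 × 10⁻⁴)(+1.6)+(7.7 × 10⁻⁴)(+0.97) = 4.6 × 10⁻⁴ → stable
The 10–52 m interval has Δρ < 0: lighter water underlies denser water.

10–52 m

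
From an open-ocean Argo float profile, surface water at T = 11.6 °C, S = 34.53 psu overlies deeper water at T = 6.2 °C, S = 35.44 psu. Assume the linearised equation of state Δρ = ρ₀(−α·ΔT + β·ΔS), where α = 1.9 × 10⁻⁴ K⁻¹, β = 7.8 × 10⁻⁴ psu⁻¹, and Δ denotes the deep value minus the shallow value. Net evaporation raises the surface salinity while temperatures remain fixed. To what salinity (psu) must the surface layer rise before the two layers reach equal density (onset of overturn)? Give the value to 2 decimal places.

Neutral buoyancy requires −α(T_deep − T_surf) + β(S_deep − S_surf′) = 0.
S_surf′ = S_deep − (α/β)·ΔT = 35.44 − (1.9 × 10⁻⁴/7.8 × 10⁻⁴)·(-5.4) = 36.7554 psu.
Increase required: 36.7554 − 34.53 = 2.2254 psu.

36.76 psu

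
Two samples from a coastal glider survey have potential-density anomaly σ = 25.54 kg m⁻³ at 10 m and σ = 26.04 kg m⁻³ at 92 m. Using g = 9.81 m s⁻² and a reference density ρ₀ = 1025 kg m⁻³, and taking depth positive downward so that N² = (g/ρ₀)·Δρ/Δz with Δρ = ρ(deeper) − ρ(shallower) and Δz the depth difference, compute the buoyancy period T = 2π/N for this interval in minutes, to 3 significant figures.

13.7 min

Δρ = 1026.04 − 1025.54 = 0.50 kg m⁻³ over Δz = 92 − 10 = 82 m.
N² = (9.81/1025) × (0.50/82) = 5.8358 × 10⁻⁵ s⁻².
N = √(5.8358 × 10⁻⁵) = 7.6392 × 10⁻³ rad s⁻¹, so T = 2π/N = 822.49 s = 13.708 min ≈ 13.7 min.
N² > 0, so the interval is statically stable.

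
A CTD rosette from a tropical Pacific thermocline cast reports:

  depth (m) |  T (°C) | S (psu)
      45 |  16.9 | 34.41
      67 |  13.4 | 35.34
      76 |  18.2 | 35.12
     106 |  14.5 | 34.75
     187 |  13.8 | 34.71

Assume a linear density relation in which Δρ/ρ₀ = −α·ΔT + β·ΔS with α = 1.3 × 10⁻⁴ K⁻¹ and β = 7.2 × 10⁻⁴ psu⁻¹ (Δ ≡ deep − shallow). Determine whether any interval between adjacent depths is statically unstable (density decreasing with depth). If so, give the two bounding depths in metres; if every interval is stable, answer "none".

67–76 m

Evaluate Δρ/ρ₀ = −αΔT + βΔS across each adjacent pair:
  45–67 m: −αΔT+βΔS = −(1.3 × 10⁻⁴)(-3.5)+(7.2 × 10⁻⁴)(+0.93) = 1.1 × 10⁻³ → stable
  67–76 m: −αΔT+βΔS = −(1.3 × 10⁻⁴)(+4.8)+(7.2 × 10⁻⁴)(-0.22) = -7.8 × 10⁻⁴ → UNSTABLE
  76–106 m: −αΔT+βΔS = −(1.3 × 10⁻⁴)(-3.7)+(7.2 × 10⁻⁴)(-0.37) = 2.1 × 10⁻⁴ → stable
  106–187 m: −αΔT+βΔS = −(1.3 × 10⁻⁴)(-0.7)+(7.2 × 10⁻⁴)(-0.04) = 6.2 × 10⁻⁵ → stable
The 67–76 m interval has Δρ < 0: lighter water underlies denser water.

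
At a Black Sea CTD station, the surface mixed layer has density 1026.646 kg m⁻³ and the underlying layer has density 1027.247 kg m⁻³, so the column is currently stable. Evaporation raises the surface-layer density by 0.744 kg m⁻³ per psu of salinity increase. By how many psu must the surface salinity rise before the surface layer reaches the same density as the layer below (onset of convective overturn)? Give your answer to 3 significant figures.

0.808 psu

Density deficit of the surface layer: 1027.247 − 1026.646 = 0.601 kg m⁻³.
Required change = 0.601 / 0.744 = 0.808 psu.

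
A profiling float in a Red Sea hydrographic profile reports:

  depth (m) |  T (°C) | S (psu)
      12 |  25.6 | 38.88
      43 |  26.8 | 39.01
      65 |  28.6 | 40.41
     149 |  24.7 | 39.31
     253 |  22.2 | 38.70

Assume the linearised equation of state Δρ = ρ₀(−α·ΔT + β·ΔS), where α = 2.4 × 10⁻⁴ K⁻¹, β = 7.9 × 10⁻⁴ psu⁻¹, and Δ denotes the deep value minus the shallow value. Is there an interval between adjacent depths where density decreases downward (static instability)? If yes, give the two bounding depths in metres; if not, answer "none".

12–43 m

Evaluate Δρ/ρ₀ = −αΔT + βΔS across each adjacent pair:
  12–43 m: −αΔT+βΔS = −(2.4 × 10⁻⁴)(+1.2)+(7.9 × 10⁻⁴)(+0.13) = -1.9 × 10⁻⁴ → UNSTABLE
  43–65 m: −αΔT+βΔS = −(2.4 × 10⁻⁴)(+1.8)+(7.9 × 10⁻⁴)(+1.40) = 6.7 × 10⁻⁴ → stable
  65–149 m: −αΔT+βΔS = −(2.4 × 10⁻⁴)(-3.9)+(7.9 × 10⁻⁴)(-1.10) = 6.7 × 10⁻⁵ → stable
  149–253 m: −αΔT+βΔS = −(2.4 × 10⁻⁴)(-2.5)+(7.9 × 10⁻⁴)(-0.61) = 1.2 × 10⁻⁴ → stable
The 12–43 m interval has Δρ < 0: lighter water underlies denser water.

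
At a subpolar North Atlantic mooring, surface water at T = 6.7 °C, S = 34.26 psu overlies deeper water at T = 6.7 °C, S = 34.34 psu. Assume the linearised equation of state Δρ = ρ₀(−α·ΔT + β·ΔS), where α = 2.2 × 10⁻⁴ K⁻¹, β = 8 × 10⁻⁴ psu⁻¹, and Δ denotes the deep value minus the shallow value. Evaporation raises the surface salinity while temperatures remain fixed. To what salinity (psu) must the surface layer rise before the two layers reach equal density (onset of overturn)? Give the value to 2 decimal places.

34.34 psu

Neutral buoyancy requires −α(T_deep − T_surf) + β(S_deep − S_surf′) = 0.
S_surf′ = S_deep − (α/β)·ΔT = 34.34 − (2.2 × 10⁻⁴/8 × 10⁻⁴)·(+0.0) = 34.3400 psu.
Increase required: 34.3400 − 34.26 = 0.0800 psu.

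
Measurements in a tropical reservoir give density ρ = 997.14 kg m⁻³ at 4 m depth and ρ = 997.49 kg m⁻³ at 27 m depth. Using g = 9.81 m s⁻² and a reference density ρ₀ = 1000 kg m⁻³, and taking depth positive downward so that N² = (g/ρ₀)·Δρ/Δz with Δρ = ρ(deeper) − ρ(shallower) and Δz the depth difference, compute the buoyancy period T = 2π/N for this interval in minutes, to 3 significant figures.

8.57 min

Δρ = 997.49 − 997.14 = 0.35 kg m⁻³ over Δz = 27 − 4 = 23 m.
N² = (9.81/1000) × (0.35/23) = 1.4928 × 10⁻⁴ s⁻².
N = √(1.4928 × 10⁻⁴) = 0.012218 rad s⁻¹, so T = 2π/N = 514.26 s = 8.5710 min ≈ 8.57 min.
A positive N² confirms static stability across the interval.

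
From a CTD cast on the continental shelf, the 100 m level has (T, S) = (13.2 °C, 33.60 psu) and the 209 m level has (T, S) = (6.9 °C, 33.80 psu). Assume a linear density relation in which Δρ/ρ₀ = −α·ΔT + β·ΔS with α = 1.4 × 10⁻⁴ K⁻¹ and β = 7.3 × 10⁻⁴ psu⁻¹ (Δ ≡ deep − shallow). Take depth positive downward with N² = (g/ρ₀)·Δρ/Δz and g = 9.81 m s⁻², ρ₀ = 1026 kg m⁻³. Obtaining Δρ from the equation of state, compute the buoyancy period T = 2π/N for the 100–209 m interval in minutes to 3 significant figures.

ΔT = -6.3 K, ΔS = +0.20 psu (deep − shallow).
Δρ/ρ₀ = −αΔT + βΔS = 8.82 × 10⁻⁴ + 1.46 × 10⁻⁴ = 1.028 × 10⁻³, so Δρ ≈ 1.055 kg m⁻³.
N² = (g/ρ₀)·Δρ/Δz = g·(Δρ/ρ₀)/Δz = 9.81 × 1.028 × 10⁻³ / 109 = 9.2520 × 10⁻⁵ s⁻².
N = √(9.2520 × 10⁻⁵) = 9.6187 × 10⁻³ rad s⁻¹ → T = 2π/N = 653.23 s = 10.887 min ≈ 10.9 min.

10.9 min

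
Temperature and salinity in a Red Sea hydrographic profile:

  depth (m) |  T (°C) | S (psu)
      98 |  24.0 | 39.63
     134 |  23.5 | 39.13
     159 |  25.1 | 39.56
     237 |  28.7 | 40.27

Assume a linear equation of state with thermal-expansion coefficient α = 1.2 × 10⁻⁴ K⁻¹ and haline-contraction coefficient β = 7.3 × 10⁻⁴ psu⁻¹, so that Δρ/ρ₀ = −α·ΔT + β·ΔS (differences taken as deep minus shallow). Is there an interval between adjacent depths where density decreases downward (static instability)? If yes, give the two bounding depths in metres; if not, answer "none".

98–134 m

Evaluate Δρ/ρ₀ = −αΔT + βΔS across each adjacent pair:
  98–134 m: −αΔT+βΔS = −(1.2 × 10⁻⁴)(-0.5)+(7.3 × 10⁻⁴)(-0.50) = -3.0 × 10⁻⁴ → UNSTABLE
  134–159 m: −αΔT+βΔS = −(1.2 × 10⁻⁴)(+1.6)+(7.3 × 10⁻⁴)(+0.43) = 1.2 × 10⁻⁴ → stable
  159–237 m: −αΔT+βΔS = −(1.2 × 10⁻⁴)(+3.6)+(7.3 × 10⁻⁴)(+0.71) = 8.6 × 10⁻⁵ → stable
The 98–134 m interval has Δρ < 0: lighter water underlies denser water.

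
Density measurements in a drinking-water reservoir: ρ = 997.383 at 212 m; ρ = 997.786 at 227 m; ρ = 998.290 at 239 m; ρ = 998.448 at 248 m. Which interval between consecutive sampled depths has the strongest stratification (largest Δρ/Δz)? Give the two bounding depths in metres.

227–239 m

Compute the density gradient over each adjacent pair:
  212–227 m: Δρ/Δz = 0.403/15 = 0.027 kg m⁻⁴
  227–239 m: Δρ/Δz = 0.504/12 = 0.042 kg m⁻⁴
  239–248 m: Δρ/Δz = 0.158/9 = 0.018 kg m⁻⁴
The largest gradient is in the 227–239 m interval — the pycnocline.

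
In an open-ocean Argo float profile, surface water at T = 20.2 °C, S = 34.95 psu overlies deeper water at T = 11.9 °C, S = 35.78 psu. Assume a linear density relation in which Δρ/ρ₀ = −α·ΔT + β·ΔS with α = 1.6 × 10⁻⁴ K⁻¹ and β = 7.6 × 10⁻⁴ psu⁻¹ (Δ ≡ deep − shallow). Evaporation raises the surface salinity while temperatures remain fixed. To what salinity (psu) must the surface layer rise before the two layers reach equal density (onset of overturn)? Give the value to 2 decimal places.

37.53 psu

Neutral buoyancy requires −α(T_deep − T_surf) + β(S_deep − S_surf′) = 0.
S_surf′ = S_deep − (α/β)·ΔT = 35.78 − (1.6 × 10⁻⁴/7.6 × 10⁻⁴)·(-8.3) = 37.5274 psu.
Increase required: 37.5274 − 34.95 = 2.5774 psu.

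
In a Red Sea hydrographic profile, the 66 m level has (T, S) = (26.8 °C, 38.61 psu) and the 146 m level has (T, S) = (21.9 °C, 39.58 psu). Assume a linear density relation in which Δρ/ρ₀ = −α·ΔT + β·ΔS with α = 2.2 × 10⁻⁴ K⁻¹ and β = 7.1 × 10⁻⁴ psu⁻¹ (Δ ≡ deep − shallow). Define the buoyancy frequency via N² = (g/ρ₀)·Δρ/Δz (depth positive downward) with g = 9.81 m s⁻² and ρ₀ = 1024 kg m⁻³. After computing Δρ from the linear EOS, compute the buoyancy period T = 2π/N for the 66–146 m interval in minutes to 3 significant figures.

ΔT = -4.9 K, ΔS = +0.97 psu (deep − shallow).
Δρ/ρ₀ = −αΔT + βΔS = 1.078 × 10⁻³ + 6.887 × 10⁻⁴ = 1.7667 × 10⁻³, so Δρ ≈ 1.809 kg m⁻³.
N² = (g/ρ₀)·Δρ/Δz = g·(Δρ/ρ₀)/Δz = 9.81 × 1.7667 × 10⁻³ / 80 = 2.1664 × 10⁻⁴ s⁻².
N = √(2.1664 × 10⁻⁴) = 0.014719 rad s⁻¹ → T = 2π/N = 426.88 s = 7.1147 min ≈ 7.11 min.

7.11 min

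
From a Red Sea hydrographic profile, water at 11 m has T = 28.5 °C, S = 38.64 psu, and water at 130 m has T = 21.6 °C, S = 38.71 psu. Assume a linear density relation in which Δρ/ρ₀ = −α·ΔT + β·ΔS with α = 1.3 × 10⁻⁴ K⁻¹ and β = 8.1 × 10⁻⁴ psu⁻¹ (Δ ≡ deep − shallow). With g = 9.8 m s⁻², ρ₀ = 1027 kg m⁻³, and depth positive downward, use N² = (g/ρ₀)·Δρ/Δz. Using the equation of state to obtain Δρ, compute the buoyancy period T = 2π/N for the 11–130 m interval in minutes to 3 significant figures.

11.8 min

ΔT = -6.9 K, ΔS = +0.07 psu (deep − shallow).
Δρ/ρ₀ = −αΔT + βΔS = 8.97 × 10⁻⁴ + 5.67 × 10⁻⁵ = 9.537 × 10⁻⁴, so Δρ ≈ 0.9794 kg m⁻³.
N² = (g/ρ₀)·Δρ/Δz = g·(Δρ/ρ₀)/Δz = 9.8 × 9.537 × 10⁻⁴ / 119 = 7.8540 × 10⁻⁵ s⁻².
N = √(7.8540 × 10⁻⁵) = 8.8623 × 10⁻³ rad s⁻¹ → T = 2π/N = 708.98 s = 11.816 min ≈ 11.8 min.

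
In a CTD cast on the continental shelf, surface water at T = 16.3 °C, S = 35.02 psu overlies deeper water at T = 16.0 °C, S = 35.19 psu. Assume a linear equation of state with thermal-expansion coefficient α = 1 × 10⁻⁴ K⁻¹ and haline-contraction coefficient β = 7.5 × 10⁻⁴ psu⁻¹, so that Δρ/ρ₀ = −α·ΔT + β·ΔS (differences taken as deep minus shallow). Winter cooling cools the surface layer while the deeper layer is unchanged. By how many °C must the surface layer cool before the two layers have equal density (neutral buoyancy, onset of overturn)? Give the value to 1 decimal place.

1.6 °C

Neutral buoyancy requires Δρ = 0, i.e. −α(T_deep − T_surf′) + β(S_deep − S_surf) = 0.
T_surf′ = T_deep − (β/α)·ΔS = 16.0 − (7.5 × 10⁻⁴/1 × 10⁻⁴)·(+0.17) = 14.725 °C.
Cooling required: 16.3 − (14.725) = 1.575 °C.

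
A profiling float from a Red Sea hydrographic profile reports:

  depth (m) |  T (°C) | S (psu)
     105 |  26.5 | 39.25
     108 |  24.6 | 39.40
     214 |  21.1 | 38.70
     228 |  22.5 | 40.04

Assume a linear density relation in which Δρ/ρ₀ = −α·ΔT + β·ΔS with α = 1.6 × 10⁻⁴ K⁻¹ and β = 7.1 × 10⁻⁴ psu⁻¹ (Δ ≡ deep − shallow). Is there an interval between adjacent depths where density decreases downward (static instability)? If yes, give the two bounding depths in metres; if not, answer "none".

Evaluate Δρ/ρ₀ = −αΔT + βΔS across each adjacent pair:
  105–108 m: −αΔT+βΔS = −(1.6 × 10⁻⁴)(-1.9)+(7.1 × 10⁻⁴)(+0.15) = 4.1 × 10⁻⁴ → stable
  108–214 m: −αΔT+βΔS = −(1.6 × 10⁻⁴)(-3.5)+(7.1 × 10⁻⁴)(-0.70) = 6.3 × 10⁻⁵ → stable
  214–228 m: −αΔT+βΔS = −(1.6 × 10⁻⁴)(+1.4)+(7.1 × 10⁻⁴)(+1.34) = 7.3 × 10⁻⁴ → stable
Every interval has Δρ > 0: the column is stably stratified throughout.

none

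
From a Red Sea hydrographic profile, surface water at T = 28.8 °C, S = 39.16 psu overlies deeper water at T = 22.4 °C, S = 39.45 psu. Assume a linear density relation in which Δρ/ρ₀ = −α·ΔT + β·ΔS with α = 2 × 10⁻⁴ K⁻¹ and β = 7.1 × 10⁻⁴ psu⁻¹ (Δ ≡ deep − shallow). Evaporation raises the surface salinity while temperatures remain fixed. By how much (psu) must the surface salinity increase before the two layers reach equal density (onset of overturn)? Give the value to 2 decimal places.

Neutral buoyancy requires −α(T_deep − T_surf) + β(S_deep − S_surf′) = 0.
S_surf′ = S_deep − (α/β)·ΔT = 39.45 − (2 × 10⁻⁴/7.1 × 10⁻⁴)·(-6.4) = 41.2528 psu.
Increase required: 41.2528 − 39.16 = 2.0928 psu.

2.09 psu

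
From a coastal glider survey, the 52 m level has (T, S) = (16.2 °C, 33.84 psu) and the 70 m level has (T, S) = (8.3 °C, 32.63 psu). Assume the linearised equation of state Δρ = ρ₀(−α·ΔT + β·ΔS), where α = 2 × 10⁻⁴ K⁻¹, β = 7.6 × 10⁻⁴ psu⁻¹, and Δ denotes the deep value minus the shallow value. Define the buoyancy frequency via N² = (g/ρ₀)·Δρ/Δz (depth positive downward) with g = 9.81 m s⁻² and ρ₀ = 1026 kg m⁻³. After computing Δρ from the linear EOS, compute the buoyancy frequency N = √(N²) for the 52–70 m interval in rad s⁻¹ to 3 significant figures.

0.0190 rad s⁻¹

ΔT = -7.9 K, ΔS = -1.21 psu (deep − shallow).
Δρ/ρ₀ = −αΔT + βΔS = 1.58 × 10⁻³ − 9.196 × 10⁻⁴ = 6.604 × 10⁻⁴, so Δρ ≈ 0.6776 kg m⁻³.
N² = (g/ρ₀)·Δρ/Δz = g·(Δρ/ρ₀)/Δz = 9.81 × 6.604 × 10⁻⁴ / 18 = 3.5992 × 10⁻⁴ s⁻².
N = √(3.5992 × 10⁻⁴) = 0.018972 rad s⁻¹ ≈ 0.0190 rad s⁻¹.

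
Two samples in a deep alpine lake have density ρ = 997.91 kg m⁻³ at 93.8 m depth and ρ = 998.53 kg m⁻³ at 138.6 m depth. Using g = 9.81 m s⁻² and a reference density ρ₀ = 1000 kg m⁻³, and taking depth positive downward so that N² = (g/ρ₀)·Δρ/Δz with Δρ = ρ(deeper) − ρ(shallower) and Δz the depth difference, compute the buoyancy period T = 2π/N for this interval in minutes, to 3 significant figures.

Δρ = 998.53 − 997.91 = 0.62 kg m⁻³ over Δz = 138.6 − 93.8 = 44.8 m.
N² = (9.81/1000) × (0.62/44.8) = 1.3576 × 10⁻⁴ s⁻².
N = √(1.3576 × 10⁻⁴) = 0.011652 rad s⁻¹, so T = 2π/N = 539.24 s = 8.9873 min ≈ 8.99 min.
Since Δρ > 0 the layer is stably stratified.

8.99 min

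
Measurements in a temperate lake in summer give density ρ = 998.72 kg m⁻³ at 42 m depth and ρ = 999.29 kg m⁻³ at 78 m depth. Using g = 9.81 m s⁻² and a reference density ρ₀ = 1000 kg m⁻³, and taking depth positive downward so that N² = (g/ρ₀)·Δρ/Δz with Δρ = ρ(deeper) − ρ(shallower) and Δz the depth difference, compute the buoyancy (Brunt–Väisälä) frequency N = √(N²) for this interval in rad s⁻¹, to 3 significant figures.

Δρ = 999.29 − 998.72 = 0.57 kg m⁻³ over Δz = 78 − 42 = 36 m.
N² = (9.81/1000) × (0.57/36) = 1.5532 × 10⁻⁴ s⁻².
N = √(1.5532 × 10⁻⁴) = 0.012463 rad s⁻¹ ≈ 0.0125 rad s⁻¹.
Since Δρ > 0 the layer is stably stratified.

0.0125 rad s⁻¹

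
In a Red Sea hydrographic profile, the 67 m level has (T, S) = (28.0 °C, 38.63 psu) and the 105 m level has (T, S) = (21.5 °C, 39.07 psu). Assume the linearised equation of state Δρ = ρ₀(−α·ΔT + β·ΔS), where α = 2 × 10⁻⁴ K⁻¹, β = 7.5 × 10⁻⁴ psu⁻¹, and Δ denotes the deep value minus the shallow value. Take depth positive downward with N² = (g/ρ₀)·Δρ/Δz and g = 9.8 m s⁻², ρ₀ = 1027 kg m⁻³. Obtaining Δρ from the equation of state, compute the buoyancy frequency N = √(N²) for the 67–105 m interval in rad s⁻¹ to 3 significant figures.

ΔT = -6.5 K, ΔS = +0.44 psu (deep − shallow).
Δρ/ρ₀ = −αΔT + βΔS = 1.30 × 10⁻³ + 3.30 × 10⁻⁴ = 1.63 × 10⁻³, so Δρ ≈ 1.674 kg m⁻³.
N² = (g/ρ₀)·Δρ/Δz = g·(Δρ/ρ₀)/Δz = 9.8 × 1.63 × 10⁻³ / 38 = 4.2037 × 10⁻⁴ s⁻².
N = √(4.2037 × 10⁻⁴) = 0.020503 rad s⁻¹ ≈ 0.0205 rad s⁻¹.

0.0205 rad s⁻¹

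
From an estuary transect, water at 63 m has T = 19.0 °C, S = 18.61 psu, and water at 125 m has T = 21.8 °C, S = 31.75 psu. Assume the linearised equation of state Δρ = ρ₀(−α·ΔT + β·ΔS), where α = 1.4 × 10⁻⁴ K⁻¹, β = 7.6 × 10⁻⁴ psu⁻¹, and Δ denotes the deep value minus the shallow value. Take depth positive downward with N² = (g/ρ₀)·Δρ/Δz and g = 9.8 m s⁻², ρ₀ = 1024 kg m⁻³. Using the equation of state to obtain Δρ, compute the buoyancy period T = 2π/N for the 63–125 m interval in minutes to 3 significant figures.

2.69 min

ΔT = +2.8 K, ΔS = +13.14 psu (deep − shallow).
Δρ/ρ₀ = −αΔT + βΔS = -3.92 × 10⁻⁴ + 9.9864 × 10⁻³ = 9.5944 × 10⁻³, so Δρ ≈ 9.825 kg m⁻³.
N² = (g/ρ₀)·Δρ/Δz = g·(Δρ/ρ₀)/Δz = 9.8 × 9.5944 × 10⁻³ / 62 = 1.5165 × 10⁻³ s⁻².
N = √(1.5165 × 10⁻³) = 0.038942 rad s⁻¹ → T = 2π/N = 161.35 s = 2.6892 min ≈ 2.69 min.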